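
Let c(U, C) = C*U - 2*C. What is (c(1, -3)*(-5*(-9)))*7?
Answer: 945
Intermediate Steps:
c(U, C) = -2*C + C*U
(c(1, -3)*(-5*(-9)))*7 = ((-3*(-2 + 1))*(-5*(-9)))*7 = (-3*(-1)*45)*7 = (3*45)*7 = 135*7 = 945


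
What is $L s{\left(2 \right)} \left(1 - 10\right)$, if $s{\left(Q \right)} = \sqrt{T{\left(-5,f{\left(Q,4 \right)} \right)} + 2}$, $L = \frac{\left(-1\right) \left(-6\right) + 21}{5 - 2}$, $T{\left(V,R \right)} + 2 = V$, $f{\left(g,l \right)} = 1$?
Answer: $- 81 i \sqrt{5} \approx - 181.12 i$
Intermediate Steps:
$T{\left(V,R \right)} = -2 + V$
$L = 9$ ($L = \frac{6 + 21}{3} = 27 \cdot \frac{1}{3} = 9$)
$s{\left(Q \right)} = i \sqrt{5}$ ($s{\left(Q \right)} = \sqrt{\left(-2 - 5\right) + 2} = \sqrt{-7 + 2} = \sqrt{-5} = i \sqrt{5}$)
$L s{\left(2 \right)} \left(1 - 10\right) = 9 i \sqrt{5} \left(1 - 10\right) = 9 i \sqrt{5} \left(-9\right) = - 81 i \sqrt{5}$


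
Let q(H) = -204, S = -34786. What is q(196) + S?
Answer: -34990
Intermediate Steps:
q(196) + S = -204 - 34786 = -34990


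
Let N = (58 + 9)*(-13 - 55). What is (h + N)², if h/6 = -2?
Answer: 20866624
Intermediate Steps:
h = -12 (h = 6*(-2) = -12)
N = -4556 (N = 67*(-68) = -4556)
(h + N)² = (-12 - 4556)² = (-4568)² = 20866624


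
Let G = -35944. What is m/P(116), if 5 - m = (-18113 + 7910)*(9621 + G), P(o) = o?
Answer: -67143391/29 ≈ -2.3153e+6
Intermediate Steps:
m = -268573564 (m = 5 - (-18113 + 7910)*(9621 - 35944) = 5 - (-10203)*(-26323) = 5 - 1*268573569 = 5 - 268573569 = -268573564)
m/P(116) = -268573564/116 = -268573564*1/116 = -67143391/29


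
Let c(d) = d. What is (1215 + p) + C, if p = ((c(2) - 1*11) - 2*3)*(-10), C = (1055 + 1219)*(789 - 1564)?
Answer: -1760985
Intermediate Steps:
C = -1762350 (C = 2274*(-775) = -1762350)
p = 150 (p = ((2 - 1*11) - 2*3)*(-10) = ((2 - 11) - 6)*(-10) = (-9 - 6)*(-10) = -15*(-10) = 150)
(1215 + p) + C = (1215 + 150) - 1762350 = 1365 - 1762350 = -1760985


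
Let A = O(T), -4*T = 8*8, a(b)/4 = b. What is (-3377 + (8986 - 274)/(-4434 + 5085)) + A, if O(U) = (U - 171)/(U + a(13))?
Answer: -26317159/7812 ≈ -3368.8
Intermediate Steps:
a(b) = 4*b
T = -16 (T = -2*8 = -1/4*64 = -16)
O(U) = (-171 + U)/(52 + U) (O(U) = (U - 171)/(U + 4*13) = (-171 + U)/(U + 52) = (-171 + U)/(52 + U))
A = -187/36 (A = (-171 - 16)/(52 - 16) = -187/36 ≈ -5.1944)
(-3377 + (8986 - 274)/(-4434 + 5085)) + A = (-3377 + (8986 - 274)/(-4434 + 5085)) - 187/36 = (-3377 + 8712/651) - 187/36 = (-3377 + 8712*(1/651)) - 187/36 = (-3377 + 2904/217) - 187/36 = -729905/217 - 187/36 = -26317159/7812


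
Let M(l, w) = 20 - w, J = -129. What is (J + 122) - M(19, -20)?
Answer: -47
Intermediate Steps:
(J + 122) - M(19, -20) = (-129 + 122) - (20 - 1*(-20)) = -7 - (20 + 20) = -7 - 1*40 = -7 - 40 = -47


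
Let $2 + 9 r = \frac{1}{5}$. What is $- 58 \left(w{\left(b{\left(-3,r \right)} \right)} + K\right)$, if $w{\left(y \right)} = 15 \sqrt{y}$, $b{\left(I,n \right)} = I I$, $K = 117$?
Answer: $-9396$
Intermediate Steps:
$r = - \frac{1}{5}$ ($r = - \frac{2}{9} + \frac{1}{9 \cdot 5} = - \frac{2}{9} + \frac{1}{9} \cdot \frac{1}{5} = - \frac{2}{9} + \frac{1}{45} = - \frac{1}{5} \approx -0.2$)
$b{\left(I,n \right)} = I^{2}$
$- 58 \left(w{\left(b{\left(-3,r \right)} \right)} + K\right) = - 58 \left(15 \sqrt{\left(-3\right)^{2}} + 117\right) = - 58 \left(15 \sqrt{9} + 117\right) = - 58 \left(15 \cdot 3 + 117\right) = - 58 \left(45 + 117\right) = \left(-58\right) 162 = -9396$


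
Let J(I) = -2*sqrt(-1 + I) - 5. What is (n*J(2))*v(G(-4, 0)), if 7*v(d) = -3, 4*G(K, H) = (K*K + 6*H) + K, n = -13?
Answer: -39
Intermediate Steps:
G(K, H) = K/4 + K**2/4 + 3*H/2 (G(K, H) = ((K*K + 6*H) + K)/4 = ((K**2 + 6*H) + K)/4 = (K + K**2 + 6*H)/4 = K/4 + K**2/4 + 3*H/2)
J(I) = -5 - 2*sqrt(-1 + I)
v(d) = -3/7 (v(d) = (1/7)*(-3) = -3/7)
(n*J(2))*v(G(-4, 0)) = -13*(-5 - 2*sqrt(-1 + 2))*(-3/7) = -13*(-5 - 2*sqrt(1))*(-3/7) = -13*(-5 - 2*1)*(-3/7) = -13*(-5 - 2)*(-3/7) = -13*(-7)*(-3/7) = 91*(-3/7) = -39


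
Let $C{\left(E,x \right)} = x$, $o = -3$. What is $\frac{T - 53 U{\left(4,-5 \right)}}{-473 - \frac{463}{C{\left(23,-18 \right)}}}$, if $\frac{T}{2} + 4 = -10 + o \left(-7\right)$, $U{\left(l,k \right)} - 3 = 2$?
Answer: $\frac{4518}{8051} \approx 0.56117$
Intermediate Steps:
$U{\left(l,k \right)} = 5$ ($U{\left(l,k \right)} = 3 + 2 = 5$)
$T = 14$ ($T = -8 + 2 \left(-10 - -21\right) = -8 + 2 \left(-10 + 21\right) = -8 + 2 \cdot 11 = -8 + 22 = 14$)
$\frac{T - 53 U{\left(4,-5 \right)}}{-473 - \frac{463}{C{\left(23,-18 \right)}}} = \frac{14 - 265}{-473 - \frac{463}{-18}} = \frac{14 - 265}{-473 - - \frac{463}{18}} = - \frac{251}{-473 + \frac{463}{18}} = - \frac{251}{- \frac{8051}{18}} = \left(-251\right) \left(- \frac{18}{8051}\right) = \frac{4518}{8051}$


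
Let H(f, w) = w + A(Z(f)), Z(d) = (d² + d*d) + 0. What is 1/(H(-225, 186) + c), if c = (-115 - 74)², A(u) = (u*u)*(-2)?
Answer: -1/20503089093 ≈ -4.8773e-11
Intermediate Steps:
Z(d) = 2*d² (Z(d) = (d² + d²) + 0 = 2*d² + 0 = 2*d²)
A(u) = -2*u² (A(u) = u²*(-2) = -2*u²)
H(f, w) = w - 8*f⁴ (H(f, w) = w - 2*4*f⁴ = w - 8*f⁴)
c = 35721 (c = (-189)² = 35721)
1/(H(-225, 186) + c) = 1/((186 - 8*(-225)⁴) + 35721) = 1/((186 - 8*2562890625) + 35721) = 1/((186 - 20503125000) + 35721) = 1/(-20503124814 + 35721) = 1/(-20503089093) = -1/20503089093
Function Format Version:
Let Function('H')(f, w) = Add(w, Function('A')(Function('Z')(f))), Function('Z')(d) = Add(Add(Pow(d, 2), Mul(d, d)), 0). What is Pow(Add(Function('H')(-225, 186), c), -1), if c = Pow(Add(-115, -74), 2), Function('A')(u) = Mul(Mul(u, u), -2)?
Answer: Rational(-1, 20503089093) ≈ -4.8773e-11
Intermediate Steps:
Function('Z')(d) = Mul(2, Pow(d, 2)) (Function('Z')(d) = Add(Add(Pow(d, 2), Pow(d, 2)), 0) = Add(Mul(2, Pow(d, 2)), 0) = Mul(2, Pow(d, 2)))
Function('A')(u) = Mul(-2, Pow(u, 2)) (Function('A')(u) = Mul(Pow(u, 2), -2) = Mul(-2, Pow(u, 2)))
Function('H')(f, w) = Add(w, Mul(-8, Pow(f, 4))) (Function('H')(f, w) = Add(w, Mul(-2, Pow(Mul(2, Pow(f, 2)), 2))) = Add(w, Mul(-2, Mul(4, Pow(f, 4)))) = Add(w, Mul(-8, Pow(f, 4))))
c = 35721 (c = Pow(-189, 2) = 35721)
Pow(Add(Function('H')(-225, 186), c), -1) = Pow(Add(Add(186, Mul(-8, Pow(-225, 4))), 35721), -1) = Pow(Add(Add(186, Mul(-8, 2562890625)), 35721), -1) = Pow(Add(Add(186, -20503125000), 35721), -1) = Pow(Add(-20503124814, 35721), -1) = Pow(-20503089093, -1) = Rational(-1, 20503089093)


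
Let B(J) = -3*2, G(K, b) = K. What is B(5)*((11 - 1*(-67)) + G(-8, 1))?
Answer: -420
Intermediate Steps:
B(J) = -6
B(5)*((11 - 1*(-67)) + G(-8, 1)) = -6*((11 - 1*(-67)) - 8) = -6*((11 + 67) - 8) = -6*(78 - 8) = -6*70 = -420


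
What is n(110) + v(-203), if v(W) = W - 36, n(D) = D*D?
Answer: 11861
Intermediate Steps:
n(D) = D²
v(W) = -36 + W
n(110) + v(-203) = 110² + (-36 - 203) = 12100 - 239 = 11861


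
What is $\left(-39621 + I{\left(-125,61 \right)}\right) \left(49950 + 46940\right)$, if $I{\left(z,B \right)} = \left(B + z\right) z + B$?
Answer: $-3057848400$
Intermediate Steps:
$I{\left(z,B \right)} = B + z \left(B + z\right)$ ($I{\left(z,B \right)} = z \left(B + z\right) + B = B + z \left(B + z\right)$)
$\left(-39621 + I{\left(-125,61 \right)}\right) \left(49950 + 46940\right) = \left(-39621 + \left(61 + \left(-125\right)^{2} + 61 \left(-125\right)\right)\right) \left(49950 + 46940\right) = \left(-39621 + \left(61 + 15625 - 7625\right)\right) 96890 = \left(-39621 + 8061\right) 96890 = \left(-31560\right) 96890 = -3057848400$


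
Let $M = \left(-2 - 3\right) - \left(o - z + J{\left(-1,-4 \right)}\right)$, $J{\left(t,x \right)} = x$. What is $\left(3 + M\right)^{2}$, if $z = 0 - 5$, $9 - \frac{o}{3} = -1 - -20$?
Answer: $729$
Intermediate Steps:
$o = -30$ ($o = 27 - 3 \left(-1 - -20\right) = 27 - 3 \left(-1 + 20\right) = 27 - 57 = -30$)
$z = -5$ ($z = 0 - 5 = -5$)
$M = 24$ ($M = \left(-2 - 3\right) - -29 = \left(-2 - 3\right) + \left(\left(-5 + 30\right) + 4\right) = -5 + \left(25 + 4\right) = -5 + 29 = 24$)
$\left(3 + M\right)^{2} = \left(3 + 24\right)^{2} = 27^{2} = 729$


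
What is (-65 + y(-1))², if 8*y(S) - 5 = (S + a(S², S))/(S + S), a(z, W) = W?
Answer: 66049/16 ≈ 4128.1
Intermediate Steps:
y(S) = ¾ (y(S) = 5/8 + ((S + S)/(S + S))/8 = 5/8 + ((2*S)/((2*S)))/8 = 5/8 + ((2*S)*(1/(2*S)))/8 = 5/8 + (⅛)*1 = 5/8 + ⅛ = ¾)
(-65 + y(-1))² = (-65 + ¾)² = (-257/4)² = 66049/16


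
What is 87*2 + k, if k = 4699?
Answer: 4873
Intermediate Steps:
87*2 + k = 87*2 + 4699 = 174 + 4699 = 4873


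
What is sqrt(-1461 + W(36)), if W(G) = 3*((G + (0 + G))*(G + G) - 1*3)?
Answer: sqrt(14082) ≈ 118.67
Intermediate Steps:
W(G) = -9 + 12*G**2 (W(G) = 3*((G + G)*(2*G) - 3) = 3*((2*G)*(2*G) - 3) = 3*(4*G**2 - 3) = 3*(-3 + 4*G**2) = -9 + 12*G**2)
sqrt(-1461 + W(36)) = sqrt(-1461 + (-9 + 12*36**2)) = sqrt(-1461 + (-9 + 12*1296)) = sqrt(-1461 + (-9 + 15552)) = sqrt(-1461 + 15543) = sqrt(14082)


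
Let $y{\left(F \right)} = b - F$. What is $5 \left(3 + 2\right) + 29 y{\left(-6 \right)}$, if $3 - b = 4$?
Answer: $170$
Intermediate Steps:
$b = -1$ ($b = 3 - 4 = -1$)
$y{\left(F \right)} = -1 - F$
$5 \left(3 + 2\right) + 29 y{\left(-6 \right)} = 5 \left(3 + 2\right) + 29 \left(-1 - -6\right) = 5 \cdot 5 + 29 \left(-1 + 6\right) = 25 + 29 \cdot 5 = 25 + 145 = 170$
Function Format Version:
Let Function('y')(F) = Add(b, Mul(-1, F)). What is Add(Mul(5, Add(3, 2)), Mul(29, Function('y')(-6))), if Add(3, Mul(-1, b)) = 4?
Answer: 170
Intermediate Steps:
b = -1 (b = Add(3, Mul(-1, 4)) = Add(3, -4) = -1)
Function('y')(F) = Add(-1, Mul(-1, F))
Add(Mul(5, Add(3, 2)), Mul(29, Function('y')(-6))) = Add(Mul(5, Add(3, 2)), Mul(29, Add(-1, Mul(-1, -6)))) = Add(Mul(5, 5), Mul(29, Add(-1, 6))) = Add(25, Mul(29, 5)) = Add(25, 145) = 170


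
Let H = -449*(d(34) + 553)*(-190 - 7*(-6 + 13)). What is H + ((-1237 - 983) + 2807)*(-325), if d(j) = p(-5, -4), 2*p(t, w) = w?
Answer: 58937586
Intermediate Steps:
p(t, w) = w/2
d(j) = -2 (d(j) = (1/2)*(-4) = -2)
H = 59128361 (H = -449*(-2 + 553)*(-190 - 7*(-6 + 13)) = -247399*(-190 - 7*7) = -247399*(-190 - 49) = -247399*(-239) = -449*(-131689) = 59128361)
H + ((-1237 - 983) + 2807)*(-325) = 59128361 + ((-1237 - 983) + 2807)*(-325) = 59128361 + (-2220 + 2807)*(-325) = 59128361 + 587*(-325) = 59128361 - 190775 = 58937586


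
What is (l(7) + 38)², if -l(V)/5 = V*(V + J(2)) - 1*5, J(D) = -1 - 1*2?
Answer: 5929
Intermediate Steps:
J(D) = -3 (J(D) = -1 - 2 = -3)
l(V) = 25 - 5*V*(-3 + V) (l(V) = -5*(V*(V - 3) - 1*5) = -5*(V*(-3 + V) - 5) = -5*(-5 + V*(-3 + V)) = 25 - 5*V*(-3 + V))
(l(7) + 38)² = ((25 - 5*7² + 15*7) + 38)² = ((25 - 5*49 + 105) + 38)² = ((25 - 245 + 105) + 38)² = (-115 + 38)² = (-77)² = 5929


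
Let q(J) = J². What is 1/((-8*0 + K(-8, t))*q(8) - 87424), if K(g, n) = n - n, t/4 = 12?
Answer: -1/87424 ≈ -1.1439e-5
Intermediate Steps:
t = 48 (t = 4*12 = 48)
K(g, n) = 0
1/((-8*0 + K(-8, t))*q(8) - 87424) = 1/((-8*0 + 0)*8² - 87424) = 1/((0 + 0)*64 - 87424) = 1/(0*64 - 87424) = 1/(0 - 87424) = 1/(-87424) = -1/87424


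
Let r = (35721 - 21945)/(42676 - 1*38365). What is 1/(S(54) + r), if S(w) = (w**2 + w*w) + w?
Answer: 1437/8462774 ≈ 0.00016980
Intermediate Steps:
S(w) = w + 2*w**2 (S(w) = (w**2 + w**2) + w = 2*w**2 + w = w + 2*w**2)
r = 4592/1437 (r = 13776/(42676 - 38365) = 13776/4311 = 13776*(1/4311) = 4592/1437 ≈ 3.1955)
1/(S(54) + r) = 1/(54*(1 + 2*54) + 4592/1437) = 1/(54*(1 + 108) + 4592/1437) = 1/(54*109 + 4592/1437) = 1/(5886 + 4592/1437) = 1/(8462774/1437) = 1437/8462774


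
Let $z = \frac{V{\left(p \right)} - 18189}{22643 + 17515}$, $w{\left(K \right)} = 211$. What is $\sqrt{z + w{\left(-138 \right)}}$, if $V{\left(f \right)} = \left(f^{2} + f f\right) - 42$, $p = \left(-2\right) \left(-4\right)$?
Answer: $\frac{\sqrt{37727258570}}{13386} \approx 14.51$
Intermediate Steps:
$p = 8$
$V{\left(f \right)} = -42 + 2 f^{2}$ ($V{\left(f \right)} = \left(f^{2} + f^{2}\right) - 42 = 2 f^{2} - 42 = -42 + 2 f^{2}$)
$z = - \frac{18103}{40158}$ ($z = \frac{\left(-42 + 2 \cdot 8^{2}\right) - 18189}{22643 + 17515} = \frac{\left(-42 + 2 \cdot 64\right) - 18189}{40158} = \left(\left(-42 + 128\right) - 18189\right) \frac{1}{40158} = \left(86 - 18189\right) \frac{1}{40158} = \left(-18103\right) \frac{1}{40158} = - \frac{18103}{40158} \approx -0.45079$)
$\sqrt{z + w{\left(-138 \right)}} = \sqrt{- \frac{18103}{40158} + 211} = \sqrt{\frac{8455235}{40158}} = \frac{\sqrt{37727258570}}{13386}$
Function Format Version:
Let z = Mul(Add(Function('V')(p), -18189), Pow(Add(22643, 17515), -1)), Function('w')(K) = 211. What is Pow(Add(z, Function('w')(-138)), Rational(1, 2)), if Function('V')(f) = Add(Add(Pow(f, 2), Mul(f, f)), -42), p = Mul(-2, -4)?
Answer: Mul(Rational(1, 13386), Pow(37727258570, Rational(1, 2))) ≈ 14.510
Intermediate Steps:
p = 8
Function('V')(f) = Add(-42, Mul(2, Pow(f, 2))) (Function('V')(f) = Add(Add(Pow(f, 2), Pow(f, 2)), -42) = Add(Mul(2, Pow(f, 2)), -42) = Add(-42, Mul(2, Pow(f, 2))))
z = Rational(-18103, 40158) (z = Mul(Add(Add(-42, Mul(2, Pow(8, 2))), -18189), Pow(Add(22643, 17515), -1)) = Mul(Add(Add(-42, Mul(2, 64)), -18189), Pow(40158, -1)) = Mul(Add(Add(-42, 128), -18189), Rational(1, 40158)) = Mul(Add(86, -18189), Rational(1, 40158)) = Mul(-18103, Rational(1, 40158)) = Rational(-18103, 40158) ≈ -0.45079)
Pow(Add(z, Function('w')(-138)), Rational(1, 2)) = Pow(Add(Rational(-18103, 40158), 211), Rational(1, 2)) = Pow(Rational(8455235, 40158), Rational(1, 2)) = Mul(Rational(1, 13386), Pow(37727258570, Rational(1, 2)))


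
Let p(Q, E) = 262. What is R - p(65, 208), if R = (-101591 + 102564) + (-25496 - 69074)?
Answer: -93859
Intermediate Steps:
R = -93597 (R = 973 - 94570 = -93597)
R - p(65, 208) = -93597 - 1*262 = -93597 - 262 = -93859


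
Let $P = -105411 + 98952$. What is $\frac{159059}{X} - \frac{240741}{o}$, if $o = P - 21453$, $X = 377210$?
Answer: $\frac{13649981}{1508840} \approx 9.0467$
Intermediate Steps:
$P = -6459$
$o = -27912$ ($o = -6459 - 21453 = -27912$)
$\frac{159059}{X} - \frac{240741}{o} = \frac{159059}{377210} - \frac{240741}{-27912} = 159059 \cdot \frac{1}{377210} - - \frac{69}{8} = \frac{159059}{377210} + \frac{69}{8} = \frac{13649981}{1508840}$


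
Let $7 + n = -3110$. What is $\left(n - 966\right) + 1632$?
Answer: $-2451$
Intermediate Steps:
$n = -3117$ ($n = -7 - 3110 = -3117$)
$\left(n - 966\right) + 1632 = \left(-3117 - 966\right) + 1632 = -4083 + 1632 = -2451$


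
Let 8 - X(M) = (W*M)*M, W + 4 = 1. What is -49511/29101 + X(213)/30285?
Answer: 492328396/176264757 ≈ 2.7931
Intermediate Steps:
W = -3 (W = -4 + 1 = -3)
X(M) = 8 + 3*M**2 (X(M) = 8 - (-3*M)*M = 8 - (-3)*M**2 = 8 + 3*M**2)
-49511/29101 + X(213)/30285 = -49511/29101 + (8 + 3*213**2)/30285 = -49511*1/29101 + (8 + 3*45369)*(1/30285) = -49511/29101 + (8 + 136107)*(1/30285) = -49511/29101 + 136115*(1/30285) = -49511/29101 + 27223/6057 = 492328396/176264757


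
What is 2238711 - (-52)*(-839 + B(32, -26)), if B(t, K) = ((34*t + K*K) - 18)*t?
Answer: 5100427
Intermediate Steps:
B(t, K) = t*(-18 + K**2 + 34*t) (B(t, K) = ((34*t + K**2) - 18)*t = ((K**2 + 34*t) - 18)*t = (-18 + K**2 + 34*t)*t = t*(-18 + K**2 + 34*t))
2238711 - (-52)*(-839 + B(32, -26)) = 2238711 - (-52)*(-839 + 32*(-18 + (-26)**2 + 34*32)) = 2238711 - (-52)*(-839 + 32*(-18 + 676 + 1088)) = 2238711 - (-52)*(-839 + 32*1746) = 2238711 - (-52)*(-839 + 55872) = 2238711 - (-52)*55033 = 2238711 - 1*(-2861716) = 2238711 + 2861716 = 5100427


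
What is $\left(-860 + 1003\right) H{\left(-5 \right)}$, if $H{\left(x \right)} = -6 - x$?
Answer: $-143$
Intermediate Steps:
$\left(-860 + 1003\right) H{\left(-5 \right)} = \left(-860 + 1003\right) \left(-6 - -5\right) = 143 \left(-6 + 5\right) = 143 \left(-1\right) = -143$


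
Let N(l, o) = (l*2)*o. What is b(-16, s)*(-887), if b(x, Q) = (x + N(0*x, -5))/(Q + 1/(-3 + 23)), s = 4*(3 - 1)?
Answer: 283840/161 ≈ 1763.0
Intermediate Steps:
N(l, o) = 2*l*o (N(l, o) = (2*l)*o = 2*l*o)
s = 8 (s = 4*2 = 8)
b(x, Q) = x/(1/20 + Q) (b(x, Q) = (x + 2*(0*x)*(-5))/(Q + 1/(-3 + 23)) = (x + 2*0*(-5))/(Q + 1/20) = (x + 0)/(Q + 1/20) = x/(1/20 + Q))
b(-16, s)*(-887) = (20*(-16)/(1 + 20*8))*(-887) = (20*(-16)/(1 + 160))*(-887) = (20*(-16)/161)*(-887) = (20*(-16)*(1/161))*(-887) = -320/161*(-887) = 283840/161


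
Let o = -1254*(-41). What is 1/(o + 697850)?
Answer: 1/749264 ≈ 1.3346e-6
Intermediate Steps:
o = 51414
1/(o + 697850) = 1/(51414 + 697850) = 1/749264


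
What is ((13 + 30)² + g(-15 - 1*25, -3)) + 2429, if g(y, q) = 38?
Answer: 4316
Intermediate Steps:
((13 + 30)² + g(-15 - 1*25, -3)) + 2429 = ((13 + 30)² + 38) + 2429 = (43² + 38) + 2429 = (1849 + 38) + 2429 = 1887 + 2429 = 4316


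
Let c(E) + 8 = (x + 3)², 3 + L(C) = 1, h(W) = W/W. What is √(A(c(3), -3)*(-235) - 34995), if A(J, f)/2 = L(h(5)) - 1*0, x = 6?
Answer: 7*I*√695 ≈ 184.54*I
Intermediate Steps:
h(W) = 1
L(C) = -2 (L(C) = -3 + 1 = -2)
c(E) = 73 (c(E) = -8 + (6 + 3)² = -8 + 9² = -8 + 81 = 73)
A(J, f) = -4 (A(J, f) = 2*(-2 - 1*0) = 2*(-2 + 0) = 2*(-2) = -4)
√(A(c(3), -3)*(-235) - 34995) = √(-4*(-235) - 34995) = √(940 - 34995) = √(-34055) = 7*I*√695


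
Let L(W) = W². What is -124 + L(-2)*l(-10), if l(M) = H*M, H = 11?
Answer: -564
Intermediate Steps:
l(M) = 11*M
-124 + L(-2)*l(-10) = -124 + (-2)²*(11*(-10)) = -124 + 4*(-110) = -124 - 440 = -564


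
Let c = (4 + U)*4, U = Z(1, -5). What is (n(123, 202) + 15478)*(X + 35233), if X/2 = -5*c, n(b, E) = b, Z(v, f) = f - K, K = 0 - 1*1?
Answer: 549670033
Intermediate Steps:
K = -1 (K = 0 - 1 = -1)
Z(v, f) = 1 + f (Z(v, f) = f - 1*(-1) = f + 1 = 1 + f)
U = -4 (U = 1 - 5 = -4)
c = 0 (c = (4 - 4)*4 = 0*4 = 0)
X = 0 (X = 2*(-5*0) = 2*0 = 0)
(n(123, 202) + 15478)*(X + 35233) = (123 + 15478)*(0 + 35233) = 15601*35233 = 549670033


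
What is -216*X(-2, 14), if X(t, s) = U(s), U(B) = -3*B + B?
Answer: 6048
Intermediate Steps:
U(B) = -2*B
X(t, s) = -2*s
-216*X(-2, 14) = -(-432)*14 = -216*(-28) = 6048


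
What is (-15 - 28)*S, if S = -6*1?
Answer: 258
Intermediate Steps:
S = -6
(-15 - 28)*S = (-15 - 28)*(-6) = -43*(-6) = 258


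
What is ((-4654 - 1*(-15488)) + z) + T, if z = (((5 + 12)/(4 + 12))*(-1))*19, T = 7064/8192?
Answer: 11074227/1024 ≈ 10815.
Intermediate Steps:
T = 883/1024 (T = 7064*(1/8192) = 883/1024 ≈ 0.86230)
z = -323/16 (z = ((17/16)*(-1))*19 = -17/16*19 = -323/16 ≈ -20.188)
((-4654 - 1*(-15488)) + z) + T = ((-4654 - 1*(-15488)) - 323/16) + 883/1024 = ((-4654 + 15488) - 323/16) + 883/1024 = (10834 - 323/16) + 883/1024 = 173021/16 + 883/1024 = 11074227/1024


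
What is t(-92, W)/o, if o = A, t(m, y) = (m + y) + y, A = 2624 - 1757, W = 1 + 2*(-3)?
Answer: -2/17 ≈ -0.11765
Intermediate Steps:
W = -5 (W = 1 - 6 = -5)
A = 867
t(m, y) = m + 2*y
o = 867
t(-92, W)/o = (-92 + 2*(-5))/867 = (-92 - 10)*(1/867) = -102*1/867 = -2/17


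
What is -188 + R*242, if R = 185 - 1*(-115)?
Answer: 72412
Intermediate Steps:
R = 300 (R = 185 + 115 = 300)
-188 + R*242 = -188 + 300*242 = -188 + 72600 = 72412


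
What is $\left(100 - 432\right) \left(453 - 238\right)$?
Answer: $-71380$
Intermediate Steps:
$\left(100 - 432\right) \left(453 - 238\right) = \left(-332\right) 215 = -71380$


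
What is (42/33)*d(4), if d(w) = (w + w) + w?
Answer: 168/11 ≈ 15.273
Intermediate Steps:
d(w) = 3*w (d(w) = 2*w + w = 3*w)
(42/33)*d(4) = (42/33)*(3*4) = (42*(1/33))*12 = (14/11)*12 = 168/11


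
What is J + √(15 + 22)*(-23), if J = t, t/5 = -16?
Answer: -80 - 23*√37 ≈ -219.90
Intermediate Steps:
t = -80 (t = 5*(-16) = -80)
J = -80
J + √(15 + 22)*(-23) = -80 + √(15 + 22)*(-23) = -80 + √37*(-23) = -80 - 23*√37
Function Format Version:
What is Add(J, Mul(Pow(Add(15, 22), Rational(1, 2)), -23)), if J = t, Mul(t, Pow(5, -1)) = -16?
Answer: Add(-80, Mul(-23, Pow(37, Rational(1, 2)))) ≈ -219.90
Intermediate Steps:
t = -80 (t = Mul(5, -16) = -80)
J = -80
Add(J, Mul(Pow(Add(15, 22), Rational(1, 2)), -23)) = Add(-80, Mul(Pow(Add(15, 22), Rational(1, 2)), -23)) = Add(-80, Mul(Pow(37, Rational(1, 2)), -23)) = Add(-80, Mul(-23, Pow(37, Rational(1, 2))))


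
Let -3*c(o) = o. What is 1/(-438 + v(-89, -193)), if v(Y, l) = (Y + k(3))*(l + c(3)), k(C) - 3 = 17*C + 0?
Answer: 1/6352 ≈ 0.00015743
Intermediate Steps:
k(C) = 3 + 17*C (k(C) = 3 + (17*C + 0) = 3 + 17*C)
c(o) = -o/3
v(Y, l) = (-1 + l)*(54 + Y) (v(Y, l) = (Y + (3 + 17*3))*(l - ⅓*3) = (Y + (3 + 51))*(l - 1) = (Y + 54)*(-1 + l) = (54 + Y)*(-1 + l) = (-1 + l)*(54 + Y))
1/(-438 + v(-89, -193)) = 1/(-438 + (-54 - 1*(-89) + 54*(-193) - 89*(-193))) = 1/(-438 + (-54 + 89 - 10422 + 17177)) = 1/(-438 + 6790) = 1/6352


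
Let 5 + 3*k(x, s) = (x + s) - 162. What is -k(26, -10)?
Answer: 151/3 ≈ 50.333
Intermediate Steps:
k(x, s) = -167/3 + s/3 + x/3 (k(x, s) = -5/3 + ((x + s) - 162)/3 = -5/3 + ((s + x) - 162)/3 = -5/3 + (-162 + s + x)/3 = -5/3 + (-54 + s/3 + x/3) = -167/3 + s/3 + x/3)
-k(26, -10) = -(-167/3 + (⅓)*(-10) + (⅓)*26) = -(-167/3 - 10/3 + 26/3) = -1*(-151/3) = 151/3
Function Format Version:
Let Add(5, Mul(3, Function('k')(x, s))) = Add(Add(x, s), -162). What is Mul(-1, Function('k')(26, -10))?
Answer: Rational(151, 3) ≈ 50.333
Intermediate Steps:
Function('k')(x, s) = Add(Rational(-167, 3), Mul(Rational(1, 3), s), Mul(Rational(1, 3), x)) (Function('k')(x, s) = Add(Rational(-5, 3), Mul(Rational(1, 3), Add(Add(x, s), -162))) = Add(Rational(-5, 3), Mul(Rational(1, 3), Add(Add(s, x), -162))) = Add(Rational(-5, 3), Mul(Rational(1, 3), Add(-162, s, x))) = Add(Rational(-5, 3), Add(-54, Mul(Rational(1, 3), s), Mul(Rational(1, 3), x))) = Add(Rational(-167, 3), Mul(Rational(1, 3), s), Mul(Rational(1, 3), x)))
Mul(-1, Function('k')(26, -10)) = Mul(-1, Add(Rational(-167, 3), Mul(Rational(1, 3), -10), Mul(Rational(1, 3), 26))) = Mul(-1, Add(Rational(-167, 3), Rational(-10, 3), Rational(26, 3))) = Mul(-1, Rational(-151, 3)) = Rational(151, 3)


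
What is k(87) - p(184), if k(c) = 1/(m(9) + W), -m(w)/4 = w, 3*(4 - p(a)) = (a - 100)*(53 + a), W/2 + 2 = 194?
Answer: 2307937/348 ≈ 6632.0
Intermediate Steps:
W = 384 (W = -4 + 2*194 = -4 + 388 = 384)
p(a) = 4 - (-100 + a)*(53 + a)/3 (p(a) = 4 - (a - 100)*(53 + a)/3 = 4 - (-100 + a)*(53 + a)/3)
m(w) = -4*w
k(c) = 1/348 (k(c) = 1/(-4*9 + 384) = 1/(-36 + 384) = 1/348)
k(87) - p(184) = 1/348 - (5312/3 - 1/3*184**2 + (47/3)*184) = 1/348 - (5312/3 - 1/3*33856 + 8648/3) = 1/348 - (5312/3 - 33856/3 + 8648/3) = 1/348 - 1*(-6632) = 1/348 + 6632 = 2307937/348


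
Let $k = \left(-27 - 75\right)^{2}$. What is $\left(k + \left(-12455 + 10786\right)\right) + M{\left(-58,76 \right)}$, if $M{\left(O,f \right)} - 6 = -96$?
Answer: $8645$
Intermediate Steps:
$k = 10404$ ($k = \left(-102\right)^{2} = 10404$)
$M{\left(O,f \right)} = -90$ ($M{\left(O,f \right)} = 6 - 96 = -90$)
$\left(k + \left(-12455 + 10786\right)\right) + M{\left(-58,76 \right)} = \left(10404 + \left(-12455 + 10786\right)\right) - 90 = \left(10404 - 1669\right) - 90 = 8735 - 90 = 8645$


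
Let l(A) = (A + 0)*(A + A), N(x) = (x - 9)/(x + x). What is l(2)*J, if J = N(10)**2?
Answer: 1/50 ≈ 0.020000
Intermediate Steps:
N(x) = (-9 + x)/(2*x) (N(x) = (-9 + x)/((2*x)) = (-9 + x)*(1/(2*x)) = (-9 + x)/(2*x))
l(A) = 2*A**2 (l(A) = A*(2*A) = 2*A**2)
J = 1/400 (J = ((1/2)*(-9 + 10)/10)**2 = ((1/2)*(1/10)*1)**2 = (1/20)**2 = 1/400 ≈ 0.0025000)
l(2)*J = (2*2**2)*(1/400) = (2*4)*(1/400) = 8*(1/400) = 1/50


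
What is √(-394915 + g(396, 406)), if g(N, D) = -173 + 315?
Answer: I*√394773 ≈ 628.31*I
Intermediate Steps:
g(N, D) = 142
√(-394915 + g(396, 406)) = √(-394915 + 142) = √(-394773) = I*√394773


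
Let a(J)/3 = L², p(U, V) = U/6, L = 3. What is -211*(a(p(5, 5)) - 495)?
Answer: 98748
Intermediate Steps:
p(U, V) = U/6 (p(U, V) = U*(⅙) = U/6)
a(J) = 27 (a(J) = 3*3² = 3*9 = 27)
-211*(a(p(5, 5)) - 495) = -211*(27 - 495) = -211*(-468) = 98748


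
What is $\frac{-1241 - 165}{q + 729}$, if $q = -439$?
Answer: $- \frac{703}{145} \approx -4.8483$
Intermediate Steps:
$\frac{-1241 - 165}{q + 729} = \frac{-1241 - 165}{-439 + 729} = - \frac{1406}{290} = \left(-1406\right) \frac{1}{290} = - \frac{703}{145}$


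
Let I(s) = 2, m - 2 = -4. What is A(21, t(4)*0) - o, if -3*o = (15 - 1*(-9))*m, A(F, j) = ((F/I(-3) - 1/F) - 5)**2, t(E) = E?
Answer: 24217/1764 ≈ 13.728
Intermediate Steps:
m = -2 (m = 2 - 4 = -2)
A(F, j) = (-5 + F/2 - 1/F)**2 (A(F, j) = ((F/2 - 1/F) - 5)**2 = (-5 + F/2 - 1/F)**2)
o = 16 (o = -(15 - 1*(-9))*(-2)/3 = -(15 + 9)*(-2)/3 = -8*(-2) = -1/3*(-48) = 16)
A(21, t(4)*0) - o = (1/4)*(2 - 1*21**2 + 10*21)**2/21**2 - 1*16 = (1/4)*(1/441)*(2 - 1*441 + 210)**2 - 16 = (1/4)*(1/441)*(2 - 441 + 210)**2 - 16 = (1/4)*(1/441)*(-229)**2 - 16 = (1/4)*(1/441)*52441 - 16 = 52441/1764 - 16 = 24217/1764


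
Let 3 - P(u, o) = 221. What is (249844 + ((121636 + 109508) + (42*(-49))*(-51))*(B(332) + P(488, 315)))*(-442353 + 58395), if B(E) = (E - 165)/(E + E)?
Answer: 56008614115251/2 ≈ 2.8004e+13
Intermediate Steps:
P(u, o) = -218 (P(u, o) = 3 - 1*221 = 3 - 221 = -218)
B(E) = (-165 + E)/(2*E) (B(E) = (-165 + E)/((2*E)) = (-165 + E)*(1/(2*E)) = (-165 + E)/(2*E))
(249844 + ((121636 + 109508) + (42*(-49))*(-51))*(B(332) + P(488, 315)))*(-442353 + 58395) = (249844 + ((121636 + 109508) + (42*(-49))*(-51))*((½)*(-165 + 332)/332 - 218))*(-442353 + 58395) = (249844 + (231144 - 2058*(-51))*((½)*(1/332)*167 - 218))*(-383958) = (249844 + (231144 + 104958)*(167/664 - 218))*(-383958) = (249844 + 336102*(-144585/664))*(-383958) = (249844 - 24297653835/332)*(-383958) = -24214705627/332*(-383958) = 56008614115251/2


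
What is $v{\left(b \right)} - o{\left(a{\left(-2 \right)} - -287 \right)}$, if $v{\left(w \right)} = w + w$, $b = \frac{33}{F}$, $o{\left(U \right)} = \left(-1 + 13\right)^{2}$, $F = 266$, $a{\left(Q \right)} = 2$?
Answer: $- \frac{19119}{133} \approx -143.75$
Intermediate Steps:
$o{\left(U \right)} = 144$ ($o{\left(U \right)} = 12^{2} = 144$)
$b = \frac{33}{266} \approx 0.12406$
$v{\left(w \right)} = 2 w$
$v{\left(b \right)} - o{\left(a{\left(-2 \right)} - -287 \right)} = 2 \cdot \frac{33}{266} - 144 = \frac{33}{133} - 144 = - \frac{19119}{133}$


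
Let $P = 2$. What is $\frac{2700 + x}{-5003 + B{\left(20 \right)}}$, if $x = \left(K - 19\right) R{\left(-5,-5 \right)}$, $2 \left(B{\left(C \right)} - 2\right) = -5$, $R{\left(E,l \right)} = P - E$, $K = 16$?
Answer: $- \frac{5358}{10007} \approx -0.53543$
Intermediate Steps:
$R{\left(E,l \right)} = 2 - E$
$B{\left(C \right)} = - \frac{1}{2}$ ($B{\left(C \right)} = 2 + \frac{1}{2} \left(-5\right) = 2 - \frac{5}{2} = - \frac{1}{2}$)
$x = -21$ ($x = \left(16 - 19\right) \left(2 - -5\right) = - 3 \left(2 + 5\right) = \left(-3\right) 7 = -21$)
$\frac{2700 + x}{-5003 + B{\left(20 \right)}} = \frac{2700 - 21}{-5003 - \frac{1}{2}} = \frac{2679}{- \frac{10007}{2}} = 2679 \left(- \frac{2}{10007}\right) = - \frac{5358}{10007}$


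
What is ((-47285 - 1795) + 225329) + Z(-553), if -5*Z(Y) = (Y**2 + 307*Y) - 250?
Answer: 745457/5 ≈ 1.4909e+5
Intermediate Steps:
Z(Y) = 50 - 307*Y/5 - Y**2/5 (Z(Y) = -((Y**2 + 307*Y) - 250)/5 = -(-250 + Y**2 + 307*Y)/5 = 50 - 307*Y/5 - Y**2/5)
((-47285 - 1795) + 225329) + Z(-553) = ((-47285 - 1795) + 225329) + (50 - 307/5*(-553) - 1/5*(-553)**2) = (-49080 + 225329) + (50 + 169771/5 - 1/5*305809) = 176249 + (50 + 169771/5 - 305809/5) = 176249 - 135788/5 = 745457/5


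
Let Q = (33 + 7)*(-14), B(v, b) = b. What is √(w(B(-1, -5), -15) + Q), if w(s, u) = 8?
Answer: 2*I*√138 ≈ 23.495*I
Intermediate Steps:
Q = -560 (Q = 40*(-14) = -560)
√(w(B(-1, -5), -15) + Q) = √(8 - 560) = √(-552) = 2*I*√138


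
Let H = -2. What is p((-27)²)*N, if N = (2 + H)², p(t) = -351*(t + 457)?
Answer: 0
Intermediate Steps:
p(t) = -160407 - 351*t (p(t) = -351*(457 + t) = -160407 - 351*t)
N = 0 (N = (2 - 2)² = 0² = 0)
p((-27)²)*N = (-160407 - 351*(-27)²)*0 = (-160407 - 351*729)*0 = (-160407 - 255879)*0 = -416286*0 = 0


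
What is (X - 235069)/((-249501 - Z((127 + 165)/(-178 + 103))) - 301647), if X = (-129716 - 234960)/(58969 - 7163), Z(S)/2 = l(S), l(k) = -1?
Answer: 6089174645/14276334838 ≈ 0.42652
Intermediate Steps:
Z(S) = -2 (Z(S) = 2*(-1) = -2)
X = -182338/25903 (X = -364676/51806 = -364676*1/51806 = -182338/25903 ≈ -7.0393)
(X - 235069)/((-249501 - Z((127 + 165)/(-178 + 103))) - 301647) = (-182338/25903 - 235069)/((-249501 - 1*(-2)) - 301647) = -6089174645/(25903*((-249501 + 2) - 301647)) = -6089174645/(25903*(-249499 - 301647)) = -6089174645/25903/(-551146) = -6089174645/25903*(-1/551146) = 6089174645/14276334838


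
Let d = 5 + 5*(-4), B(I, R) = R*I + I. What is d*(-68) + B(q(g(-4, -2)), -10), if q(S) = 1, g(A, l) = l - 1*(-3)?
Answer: 1011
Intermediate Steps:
g(A, l) = 3 + l (g(A, l) = l + 3 = 3 + l)
B(I, R) = I + I*R (B(I, R) = I*R + I = I + I*R)
d = -15 (d = 5 - 20 = -15)
d*(-68) + B(q(g(-4, -2)), -10) = -15*(-68) + 1*(1 - 10) = 1020 + 1*(-9) = 1020 - 9 = 1011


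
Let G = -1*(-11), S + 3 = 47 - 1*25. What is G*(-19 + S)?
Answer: 0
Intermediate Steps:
S = 19 (S = -3 + (47 - 1*25) = -3 + (47 - 25) = -3 + 22 = 19)
G = 11
G*(-19 + S) = 11*(-19 + 19) = 11*0 = 0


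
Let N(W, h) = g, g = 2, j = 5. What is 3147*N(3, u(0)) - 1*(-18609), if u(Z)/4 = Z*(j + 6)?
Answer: 24903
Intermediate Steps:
u(Z) = 44*Z (u(Z) = 4*(Z*(5 + 6)) = 4*(Z*11) = 4*(11*Z) = 44*Z)
N(W, h) = 2
3147*N(3, u(0)) - 1*(-18609) = 3147*2 - 1*(-18609) = 6294 + 18609 = 24903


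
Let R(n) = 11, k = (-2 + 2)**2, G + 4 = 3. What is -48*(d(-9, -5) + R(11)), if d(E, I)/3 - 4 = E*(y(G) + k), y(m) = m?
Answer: -2400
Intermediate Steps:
G = -1 (G = -4 + 3 = -1)
k = 0 (k = 0**2 = 0)
d(E, I) = 12 - 3*E (d(E, I) = 12 + 3*(E*(-1 + 0)) = 12 + 3*(E*(-1)) = 12 + 3*(-E) = 12 - 3*E)
-48*(d(-9, -5) + R(11)) = -48*((12 - 3*(-9)) + 11) = -48*((12 + 27) + 11) = -48*(39 + 11) = -48*50 = -2400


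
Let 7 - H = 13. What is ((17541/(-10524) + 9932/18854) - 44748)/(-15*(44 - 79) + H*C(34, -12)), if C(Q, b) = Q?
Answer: -1479850300109/10615443036 ≈ -139.41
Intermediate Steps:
H = -6 (H = 7 - 1*13 = 7 - 13 = -6)
((17541/(-10524) + 9932/18854) - 44748)/(-15*(44 - 79) + H*C(34, -12)) = ((17541/(-10524) + 9932/18854) - 44748)/(-15*(44 - 79) - 6*34) = ((17541*(-1/10524) + 9932*(1/18854)) - 44748)/(-15*(-35) - 204) = ((-5847/3508 + 4966/9427) - 44748)/(525 - 204) = (-37698941/33069916 - 44748)/321 = -1479850300109/33069916*1/321 = -1479850300109/10615443036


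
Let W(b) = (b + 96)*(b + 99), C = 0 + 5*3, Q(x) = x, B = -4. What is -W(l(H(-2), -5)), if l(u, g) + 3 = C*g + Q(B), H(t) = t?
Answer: -238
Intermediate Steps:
C = 15 (C = 0 + 15 = 15)
l(u, g) = -7 + 15*g (l(u, g) = -3 + (15*g - 4) = -3 + (-4 + 15*g) = -7 + 15*g)
W(b) = (96 + b)*(99 + b)
-W(l(H(-2), -5)) = -(9504 + (-7 + 15*(-5))² + 195*(-7 + 15*(-5))) = -(9504 + (-7 - 75)² + 195*(-7 - 75)) = -(9504 + (-82)² + 195*(-82)) = -(9504 + 6724 - 15990) = -1*238 = -238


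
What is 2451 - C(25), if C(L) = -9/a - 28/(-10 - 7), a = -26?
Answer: 1082461/442 ≈ 2449.0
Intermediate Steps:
C(L) = 881/442 (C(L) = -9/(-26) - 28/(-10 - 7) = -9*(-1/26) - 28/(-17) = 9/26 - 28*(-1/17) = 9/26 + 28/17 = 881/442)
2451 - C(25) = 2451 - 1*881/442 = 2451 - 881/442 = 1082461/442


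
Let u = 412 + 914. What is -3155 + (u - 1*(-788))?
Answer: -1041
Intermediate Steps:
u = 1326
-3155 + (u - 1*(-788)) = -3155 + (1326 - 1*(-788)) = -3155 + (1326 + 788) = -3155 + 2114 = -1041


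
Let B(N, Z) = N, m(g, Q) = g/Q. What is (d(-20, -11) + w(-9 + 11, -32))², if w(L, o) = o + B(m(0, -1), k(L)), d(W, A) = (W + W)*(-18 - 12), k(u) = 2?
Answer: 1364224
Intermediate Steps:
d(W, A) = -60*W (d(W, A) = (2*W)*(-30) = -60*W)
w(L, o) = o (w(L, o) = o + 0/(-1) = o + 0*(-1) = o + 0 = o)
(d(-20, -11) + w(-9 + 11, -32))² = (-60*(-20) - 32)² = (1200 - 32)² = 1168² = 1364224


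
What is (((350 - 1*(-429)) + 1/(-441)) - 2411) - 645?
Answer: -1004158/441 ≈ -2277.0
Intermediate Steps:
(((350 - 1*(-429)) + 1/(-441)) - 2411) - 645 = (((350 + 429) - 1/441) - 2411) - 645 = ((779 - 1/441) - 2411) - 645 = (343538/441 - 2411) - 645 = -719713/441 - 645 = -1004158/441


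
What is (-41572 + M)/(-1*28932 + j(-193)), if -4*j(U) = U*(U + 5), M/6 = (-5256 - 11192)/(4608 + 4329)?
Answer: 123875884/113210937 ≈ 1.0942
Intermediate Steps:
M = -32896/2979 (M = 6*((-5256 - 11192)/(4608 + 4329)) = 6*(-16448/8937) = -32896/2979 ≈ -11.043)
j(U) = -U*(5 + U)/4 (j(U) = -U*(U + 5)/4 = -U*(5 + U)/4)
(-41572 + M)/(-1*28932 + j(-193)) = (-41572 - 32896/2979)/(-1*28932 - 1/4*(-193)*(5 - 193)) = -123875884/(2979*(-28932 - 1/4*(-193)*(-188))) = -123875884/(2979*(-28932 - 9071)) = -123875884/2979/(-38003) = -123875884/2979*(-1/38003) = 123875884/113210937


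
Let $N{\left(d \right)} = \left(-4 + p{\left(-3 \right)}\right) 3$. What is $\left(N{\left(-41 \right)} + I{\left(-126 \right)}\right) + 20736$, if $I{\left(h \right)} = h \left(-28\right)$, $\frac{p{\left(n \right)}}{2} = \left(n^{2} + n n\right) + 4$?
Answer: $24384$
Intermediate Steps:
$p{\left(n \right)} = 8 + 4 n^{2}$ ($p{\left(n \right)} = 2 \left(\left(n^{2} + n n\right) + 4\right) = 2 \left(\left(n^{2} + n^{2}\right) + 4\right) = 2 \left(2 n^{2} + 4\right) = 2 \left(4 + 2 n^{2}\right) = 8 + 4 n^{2}$)
$N{\left(d \right)} = 120$ ($N{\left(d \right)} = \left(-4 + \left(8 + 4 \left(-3\right)^{2}\right)\right) 3 = \left(-4 + \left(8 + 4 \cdot 9\right)\right) 3 = \left(-4 + \left(8 + 36\right)\right) 3 = \left(-4 + 44\right) 3 = 40 \cdot 3 = 120$)
$I{\left(h \right)} = - 28 h$
$\left(N{\left(-41 \right)} + I{\left(-126 \right)}\right) + 20736 = \left(120 - -3528\right) + 20736 = \left(120 + 3528\right) + 20736 = 3648 + 20736 = 24384$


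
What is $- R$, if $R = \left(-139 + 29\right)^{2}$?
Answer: $-12100$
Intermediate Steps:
$R = 12100$ ($R = \left(-110\right)^{2} = 12100$)
$- R = \left(-1\right) 12100 = -12100$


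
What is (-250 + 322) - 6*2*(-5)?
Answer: 132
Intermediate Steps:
(-250 + 322) - 6*2*(-5) = 72 - 12*(-5) = 72 + 60 = 132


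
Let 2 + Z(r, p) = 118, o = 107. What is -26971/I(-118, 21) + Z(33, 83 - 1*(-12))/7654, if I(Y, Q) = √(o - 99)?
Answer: 58/3827 - 26971*√2/4 ≈ -9535.7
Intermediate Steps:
Z(r, p) = 116 (Z(r, p) = -2 + 118 = 116)
I(Y, Q) = 2*√2 (I(Y, Q) = √(107 - 99) = √8 = 2*√2)
-26971/I(-118, 21) + Z(33, 83 - 1*(-12))/7654 = -26971*√2/4 + 116/7654 = -26971*√2/4 + 116*(1/7654) = -26971*√2/4 + 58/3827 = 58/3827 - 26971*√2/4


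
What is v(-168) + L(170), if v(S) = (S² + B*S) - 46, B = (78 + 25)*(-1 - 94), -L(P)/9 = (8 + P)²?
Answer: 1386902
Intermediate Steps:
L(P) = -9*(8 + P)²
B = -9785 (B = 103*(-95) = -9785)
v(S) = -46 + S² - 9785*S (v(S) = (S² - 9785*S) - 46 = -46 + S² - 9785*S)
v(-168) + L(170) = (-46 + (-168)² - 9785*(-168)) - 9*(8 + 170)² = (-46 + 28224 + 1643880) - 9*178² = 1672058 - 9*31684 = 1672058 - 285156 = 1386902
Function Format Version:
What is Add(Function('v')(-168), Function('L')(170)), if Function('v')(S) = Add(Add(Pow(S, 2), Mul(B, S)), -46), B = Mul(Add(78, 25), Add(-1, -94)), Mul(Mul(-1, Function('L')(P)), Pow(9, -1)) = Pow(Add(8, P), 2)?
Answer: 1386902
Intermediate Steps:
Function('L')(P) = Mul(-9, Pow(Add(8, P), 2))
B = -9785 (B = Mul(103, -95) = -9785)
Function('v')(S) = Add(-46, Pow(S, 2), Mul(-9785, S)) (Function('v')(S) = Add(Add(Pow(S, 2), Mul(-9785, S)), -46) = Add(-46, Pow(S, 2), Mul(-9785, S)))
Add(Function('v')(-168), Function('L')(170)) = Add(Add(-46, Pow(-168, 2), Mul(-9785, -168)), Mul(-9, Pow(Add(8, 170), 2))) = Add(Add(-46, 28224, 1643880), Mul(-9, Pow(178, 2))) = Add(1672058, Mul(-9, 31684)) = Add(1672058, -285156) = 1386902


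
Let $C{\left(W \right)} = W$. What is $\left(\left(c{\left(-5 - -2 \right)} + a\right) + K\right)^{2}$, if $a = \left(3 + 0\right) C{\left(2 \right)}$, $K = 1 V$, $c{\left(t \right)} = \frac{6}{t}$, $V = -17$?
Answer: $169$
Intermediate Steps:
$K = -17$ ($K = 1 \left(-17\right) = -17$)
$a = 6$ ($a = \left(3 + 0\right) 2 = 3 \cdot 2 = 6$)
$\left(\left(c{\left(-5 - -2 \right)} + a\right) + K\right)^{2} = \left(\left(\frac{6}{-5 - -2} + 6\right) - 17\right)^{2} = \left(\left(\frac{6}{-5 + 2} + 6\right) - 17\right)^{2} = \left(\left(\frac{6}{-3} + 6\right) - 17\right)^{2} = \left(\left(6 \left(- \frac{1}{3}\right) + 6\right) - 17\right)^{2} = \left(\left(-2 + 6\right) - 17\right)^{2} = \left(4 - 17\right)^{2} = \left(-13\right)^{2} = 169$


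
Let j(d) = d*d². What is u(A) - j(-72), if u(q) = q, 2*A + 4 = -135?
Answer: 746357/2 ≈ 3.7318e+5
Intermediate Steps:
A = -139/2 (A = -2 + (½)*(-135) = -2 - 135/2 = -139/2 ≈ -69.500)
j(d) = d³
u(A) - j(-72) = -139/2 - 1*(-72)³ = -139/2 - 1*(-373248) = -139/2 + 373248 = 746357/2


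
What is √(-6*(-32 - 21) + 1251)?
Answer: √1569 ≈ 39.611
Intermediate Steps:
√(-6*(-32 - 21) + 1251) = √(-6*(-53) + 1251) = √(318 + 1251) = √1569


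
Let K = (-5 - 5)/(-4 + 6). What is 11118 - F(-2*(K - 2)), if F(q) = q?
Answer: 11104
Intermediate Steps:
K = -5 (K = -10/2 = -10*1/2 = -5)
11118 - F(-2*(K - 2)) = 11118 - (-2)*(-5 - 2) = 11118 - (-2)*(-7) = 11118 - 1*14 = 11118 - 14 = 11104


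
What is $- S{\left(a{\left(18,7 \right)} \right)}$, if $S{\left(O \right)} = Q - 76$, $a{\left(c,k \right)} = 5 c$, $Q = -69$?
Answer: $145$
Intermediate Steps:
$S{\left(O \right)} = -145$ ($S{\left(O \right)} = -69 - 76 = -145$)
$- S{\left(a{\left(18,7 \right)} \right)} = \left(-1\right) \left(-145\right) = 145$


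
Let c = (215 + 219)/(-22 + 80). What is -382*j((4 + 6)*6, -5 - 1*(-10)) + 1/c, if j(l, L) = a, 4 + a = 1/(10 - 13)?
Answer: 1077709/651 ≈ 1655.5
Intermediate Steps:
c = 217/29 (c = 434/58 = 434*(1/58) = 217/29 ≈ 7.4828)
a = -13/3 (a = -4 + 1/(10 - 13) = -4 + 1/(-3) = -4 - ⅓ = -13/3 ≈ -4.3333)
j(l, L) = -13/3
-382*j((4 + 6)*6, -5 - 1*(-10)) + 1/c = -382*(-13/3) + 1/(217/29) = 4966/3 + 29/217 = 1077709/651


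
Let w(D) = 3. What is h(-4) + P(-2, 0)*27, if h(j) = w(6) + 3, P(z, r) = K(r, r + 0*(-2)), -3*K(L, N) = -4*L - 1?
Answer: 15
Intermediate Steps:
K(L, N) = ⅓ + 4*L/3 (K(L, N) = -(-4*L - 1)/3 = -(-1 - 4*L)/3 = ⅓ + 4*L/3)
P(z, r) = ⅓ + 4*r/3
h(j) = 6 (h(j) = 3 + 3 = 6)
h(-4) + P(-2, 0)*27 = 6 + (⅓ + (4/3)*0)*27 = 6 + (⅓ + 0)*27 = 6 + (⅓)*27 = 6 + 9 = 15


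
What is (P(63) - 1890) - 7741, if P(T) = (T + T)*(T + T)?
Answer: 6245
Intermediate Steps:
P(T) = 4*T² (P(T) = (2*T)*(2*T) = 4*T²)
(P(63) - 1890) - 7741 = (4*63² - 1890) - 7741 = (4*3969 - 1890) - 7741 = (15876 - 1890) - 7741 = 13986 - 7741 = 6245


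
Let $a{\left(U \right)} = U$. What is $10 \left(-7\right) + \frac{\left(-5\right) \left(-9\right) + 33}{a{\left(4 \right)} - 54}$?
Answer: $- \frac{1789}{25} \approx -71.56$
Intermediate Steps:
$10 \left(-7\right) + \frac{\left(-5\right) \left(-9\right) + 33}{a{\left(4 \right)} - 54} = 10 \left(-7\right) + \frac{\left(-5\right) \left(-9\right) + 33}{4 - 54} = -70 + \frac{45 + 33}{-50} = -70 + 78 \left(- \frac{1}{50}\right) = -70 - \frac{39}{25} = - \frac{1789}{25}$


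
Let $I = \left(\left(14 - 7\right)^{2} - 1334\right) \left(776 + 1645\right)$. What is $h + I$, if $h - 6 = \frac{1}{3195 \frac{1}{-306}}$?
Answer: $- \frac{1104397579}{355} \approx -3.111 \cdot 10^{6}$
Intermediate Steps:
$h = \frac{2096}{355}$ ($h = 6 + \frac{1}{3195 \frac{1}{-306}} = 6 + \frac{1}{3195 \left(- \frac{1}{306}\right)} = 6 + \frac{1}{- \frac{355}{34}} = 6 - \frac{34}{355} = \frac{2096}{355} \approx 5.9042$)
$I = -3110985$ ($I = \left(7^{2} - 1334\right) 2421 = \left(49 - 1334\right) 2421 = \left(-1285\right) 2421 = -3110985$)
$h + I = \frac{2096}{355} - 3110985 = - \frac{1104397579}{355}$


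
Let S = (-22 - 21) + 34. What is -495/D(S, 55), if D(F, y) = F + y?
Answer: -495/46 ≈ -10.761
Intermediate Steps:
S = -9 (S = -43 + 34 = -9)
-495/D(S, 55) = -495/(-9 + 55) = -495/46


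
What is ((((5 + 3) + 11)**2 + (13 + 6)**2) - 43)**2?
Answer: 461041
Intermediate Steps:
((((5 + 3) + 11)**2 + (13 + 6)**2) - 43)**2 = (((8 + 11)**2 + 19**2) - 43)**2 = ((19**2 + 361) - 43)**2 = ((361 + 361) - 43)**2 = (722 - 43)**2 = 679**2 = 461041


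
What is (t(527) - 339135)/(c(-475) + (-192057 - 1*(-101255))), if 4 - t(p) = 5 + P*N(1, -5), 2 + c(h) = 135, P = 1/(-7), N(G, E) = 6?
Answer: 2373946/634683 ≈ 3.7404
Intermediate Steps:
P = -1/7 ≈ -0.14286
c(h) = 133 (c(h) = -2 + 135 = 133)
t(p) = -1/7 (t(p) = 4 - (5 - 1/7*6) = 4 - (5 - 6/7) = 4 - 1*29/7 = 4 - 29/7 = -1/7)
(t(527) - 339135)/(c(-475) + (-192057 - 1*(-101255))) = (-1/7 - 339135)/(133 + (-192057 - 1*(-101255))) = -2373946/(7*(133 + (-192057 + 101255))) = -2373946/(7*(133 - 90802)) = -2373946/7/(-90669) = -2373946/7*(-1/90669) = 2373946/634683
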